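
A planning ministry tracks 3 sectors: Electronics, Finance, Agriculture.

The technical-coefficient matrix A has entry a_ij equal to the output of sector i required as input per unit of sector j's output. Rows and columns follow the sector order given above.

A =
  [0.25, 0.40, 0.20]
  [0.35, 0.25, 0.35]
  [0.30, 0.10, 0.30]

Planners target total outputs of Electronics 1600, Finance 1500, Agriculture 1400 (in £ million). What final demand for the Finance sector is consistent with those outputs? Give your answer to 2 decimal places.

d_F = 75.00

I − A =
  [   0.75    -0.40    -0.20]
  [  -0.35     0.75    -0.35]
  [  -0.30    -0.10     0.70]
d = (I − A) x:
  d_E = (+0.75)·1600 + (-0.40)·1500 + (-0.20)·1400 = 320.00
  d_F = (-0.35)·1600 + (+0.75)·1500 + (-0.35)·1400 = 75.00
  d_A = (-0.30)·1600 + (-0.10)·1500 + (+0.70)·1400 = 350.00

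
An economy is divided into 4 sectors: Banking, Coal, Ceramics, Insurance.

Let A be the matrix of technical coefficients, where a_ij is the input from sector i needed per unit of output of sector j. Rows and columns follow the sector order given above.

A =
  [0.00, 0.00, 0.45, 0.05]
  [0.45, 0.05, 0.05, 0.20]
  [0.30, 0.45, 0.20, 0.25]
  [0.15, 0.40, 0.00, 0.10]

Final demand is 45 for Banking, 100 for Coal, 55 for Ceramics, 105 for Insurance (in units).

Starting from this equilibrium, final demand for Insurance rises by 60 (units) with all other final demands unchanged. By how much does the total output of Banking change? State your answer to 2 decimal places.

I − A =
  [   1.00     0.00    -0.45    -0.05]
  [  -0.45     0.95    -0.05    -0.20]
  [  -0.30    -0.45     0.80    -0.25]
  [  -0.15    -0.40     0.00     0.90]
Compute the cofactors C_ij = (−1)^(i+j)·(3×3 minor ij) of I−A; the adjugate is their transpose:
adj(I−A) = Cᵀ =
  [ 0.594750   0.243250   0.349750   0.184250]
  [ 0.363375   0.575625   0.240375   0.214875]
  [ 0.508875   0.507625   0.758875   0.351875]
  [ 0.260625   0.296375   0.165125   0.518125]
det(I−A) = Σ_j (I−A)_1j·C_1j = (1.00)(0.594750) + (0.00)(0.363375) + (-0.45)(0.508875) + (-0.05)(0.260625) = 0.352725
(I − A)⁻¹ = adj(I−A) / det(I−A) ≈
  [   1.6862     0.6896     0.9916     0.5224]
  [   1.0302     1.6319     0.6815     0.6092]
  [   1.4427     1.4392     2.1515     0.9976]
  [   0.7389     0.8402     0.4681     1.4689]
Δx = (I − A)⁻¹ Δd with Δd having +60 in the Insurance component and 0 elsewhere.
So Δx_1 = L_14 · (+60), where L_14 = adj(I−A)_14 / det(I−A) = 0.184250 / 0.352725.
Δx_1 = 0.184250 × (+60) / 0.352725 = 11.055 / 0.352725 ≈ 31.34.

Δx_1 = 31.34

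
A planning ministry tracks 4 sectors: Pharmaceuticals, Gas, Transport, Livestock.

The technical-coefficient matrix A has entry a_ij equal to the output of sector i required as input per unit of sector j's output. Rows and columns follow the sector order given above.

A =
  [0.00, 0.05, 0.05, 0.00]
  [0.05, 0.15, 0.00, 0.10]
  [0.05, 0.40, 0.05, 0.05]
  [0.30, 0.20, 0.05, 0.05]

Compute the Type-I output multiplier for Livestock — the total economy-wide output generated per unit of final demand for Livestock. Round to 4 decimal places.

I − A =
  [   1.00    -0.05    -0.05     0.00]
  [  -0.05     0.85     0.00    -0.10]
  [  -0.05    -0.40     0.95    -0.05]
  [  -0.30    -0.20    -0.05     0.95]
Compute the cofactors C_ij = (−1)^(i+j)·(3×3 minor ij) of I−A; the adjugate is their transpose:
adj(I−A) = Cᵀ =
  [ 0.744000   0.064500   0.039625   0.008875]
  [ 0.073750   0.896875   0.008875   0.094875]
  [ 0.083625   0.393125   0.783625   0.082625]
  [ 0.254875   0.229875   0.055625   0.802000]
det(I−A) = Σ_j (I−A)_1j·C_1j = (1.00)(0.744000) + (-0.05)(0.073750) + (-0.05)(0.083625) + (0.00)(0.254875) = 0.73613125
(I − A)⁻¹ = adj(I−A) / det(I−A) ≈
  [   1.01069     0.08762     0.05383     0.01206]
  [   0.10019     1.21836     0.01206     0.12888]
  [   0.11360     0.53404     1.06452     0.11224]
  [   0.34624     0.31227     0.07556     1.08948]
The output multiplier for sector j is the column-j sum of the Leontief inverse (I − A)⁻¹ = adj(I−A) / det(I−A).
Column L of adj(I−A): (0.008875, 0.094875, 0.082625, 0.802000); det(I−A) = 0.73613125.
m_L = (0.008875 + 0.094875 + 0.082625 + 0.802000) / 0.73613125 = 0.988375 / 0.73613125 ≈ 1.3427.

m_L = 1.3427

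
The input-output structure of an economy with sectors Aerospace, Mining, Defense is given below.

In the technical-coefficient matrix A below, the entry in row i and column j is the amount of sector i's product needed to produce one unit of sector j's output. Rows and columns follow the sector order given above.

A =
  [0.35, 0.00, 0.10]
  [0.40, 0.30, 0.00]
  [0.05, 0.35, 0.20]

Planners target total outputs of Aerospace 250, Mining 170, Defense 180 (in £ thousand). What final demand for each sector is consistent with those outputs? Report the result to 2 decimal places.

d_A = 144.50, d_M = 19.00, d_D = 72.00

I − A =
  [   0.65     0.00    -0.10]
  [  -0.40     0.70     0.00]
  [  -0.05    -0.35     0.80]
d = (I − A) x:
  d_A = (+0.65)·250 + (+0.00)·170 + (-0.10)·180 = 144.50
  d_M = (-0.40)·250 + (+0.70)·170 + (+0.00)·180 = 19.00
  d_D = (-0.05)·250 + (-0.35)·170 + (+0.80)·180 = 72.00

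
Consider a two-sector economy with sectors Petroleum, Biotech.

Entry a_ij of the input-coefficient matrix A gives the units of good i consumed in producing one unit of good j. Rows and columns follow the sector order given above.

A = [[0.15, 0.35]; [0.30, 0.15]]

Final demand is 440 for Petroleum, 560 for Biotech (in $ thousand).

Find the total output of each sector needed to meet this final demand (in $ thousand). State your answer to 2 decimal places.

I − A =
  [   0.85    -0.35]
  [  -0.30     0.85]
det(I−A) = (0.85)(0.85) − (-0.35)(-0.30) = 0.6175
adj(I−A) = [[0.85, 0.35], [0.30, 0.85]]
(I − A)⁻¹ = adj(I−A) / det(I−A) ≈
  [   1.3765     0.5668]
  [   0.4858     1.3765]
x = (I − A)⁻¹ d = adj(I−A)·d / det(I−A), with det(I−A) = 0.6175:
  x_1 = (0.85·440 + 0.35·560) / 0.6175 = 570.00 / 0.6175 ≈ 923.08
  x_2 = (0.30·440 + 0.85·560) / 0.6175 = 608.00 / 0.6175 ≈ 984.62

x_1 = 923.08, x_2 = 984.62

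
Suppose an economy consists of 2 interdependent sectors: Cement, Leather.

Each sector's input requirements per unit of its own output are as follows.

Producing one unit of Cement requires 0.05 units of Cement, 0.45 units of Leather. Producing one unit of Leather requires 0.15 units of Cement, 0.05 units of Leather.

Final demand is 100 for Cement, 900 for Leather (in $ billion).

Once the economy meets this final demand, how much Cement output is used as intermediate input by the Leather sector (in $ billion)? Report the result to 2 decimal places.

z_CL = 161.68

I − A =
  [   0.95    -0.15]
  [  -0.45     0.95]
det(I−A) = (0.95)(0.95) − (-0.15)(-0.45) = 0.8350
adj(I−A) = [[0.95, 0.15], [0.45, 0.95]]
(I − A)⁻¹ = adj(I−A) / det(I−A) ≈
  [   1.1377     0.1796]
  [   0.5389     1.1377]
First solve x = (I − A)⁻¹ d = adj(I−A)·d / det(I−A); in particular x_L = (0.45·100 + 0.95·900) / 0.8350 = 900.00 / 0.8350 ≈ 1077.8443.
Intermediate flow from C to L: z_CL = a_CL · x_L = 0.15 × 900.00 / 0.8350 = 135.00 / 0.8350 ≈ 161.68.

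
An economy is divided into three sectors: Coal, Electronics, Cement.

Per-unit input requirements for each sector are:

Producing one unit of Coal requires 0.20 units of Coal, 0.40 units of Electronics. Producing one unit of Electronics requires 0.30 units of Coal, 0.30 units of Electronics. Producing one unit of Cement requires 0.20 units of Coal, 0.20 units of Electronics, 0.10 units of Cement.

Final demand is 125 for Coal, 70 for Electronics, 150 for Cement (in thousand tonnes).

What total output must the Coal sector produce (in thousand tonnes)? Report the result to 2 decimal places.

x_1 = 322.35

I − A =
  [   0.80    -0.30    -0.20]
  [  -0.40     0.70    -0.20]
  [   0.00     0.00     0.90]
Cofactors of I−A, C_ij = (−1)^(i+j)·(minor ij) (rows/columns in the sector order above):
  C_11 = (0.70)(0.90) − (-0.20)(0.00) = 0.6300
  C_12 = −[(-0.40)(0.90) − (-0.20)(0.00)] = 0.3600
  C_13 = (-0.40)(0.00) − (0.70)(0.00) = 0.0000
  C_21 = −[(-0.30)(0.90) − (-0.20)(0.00)] = 0.2700
  C_22 = (0.80)(0.90) − (-0.20)(0.00) = 0.7200
  C_23 = −[(0.80)(0.00) − (-0.30)(0.00)] = 0.0000
  C_31 = (-0.30)(-0.20) − (-0.20)(0.70) = 0.2000
  C_32 = −[(0.80)(-0.20) − (-0.20)(-0.40)] = 0.2400
  C_33 = (0.80)(0.70) − (-0.30)(-0.40) = 0.4400
det(I−A) = Σ_j (I−A)_1j·C_1j = (0.80)(0.6300) + (-0.30)(0.3600) + (-0.20)(0.0000) = 0.3960
adj(I−A) = Cᵀ =
  [ 0.6300   0.2700   0.2000]
  [ 0.3600   0.7200   0.2400]
  [ 0.0000   0.0000   0.4400]
(I − A)⁻¹ = adj(I−A) / det(I−A) ≈
  [   1.5909     0.6818     0.5051]
  [   0.9091     1.8182     0.6061]
  [   0.0000     0.0000     1.1111]
x = (I − A)⁻¹ d = adj(I−A)·d / det(I−A), with det(I−A) = 0.3960:
  x_1 = (0.6300·125 + 0.2700·70 + 0.2000·150) / 0.3960 = 127.65 / 0.3960 ≈ 322.35
  x_2 = (0.3600·125 + 0.7200·70 + 0.2400·150) / 0.3960 = 131.40 / 0.3960 ≈ 331.82
  x_3 = (0.0000·125 + 0.0000·70 + 0.4400·150) / 0.3960 = 66.00 / 0.3960 ≈ 166.67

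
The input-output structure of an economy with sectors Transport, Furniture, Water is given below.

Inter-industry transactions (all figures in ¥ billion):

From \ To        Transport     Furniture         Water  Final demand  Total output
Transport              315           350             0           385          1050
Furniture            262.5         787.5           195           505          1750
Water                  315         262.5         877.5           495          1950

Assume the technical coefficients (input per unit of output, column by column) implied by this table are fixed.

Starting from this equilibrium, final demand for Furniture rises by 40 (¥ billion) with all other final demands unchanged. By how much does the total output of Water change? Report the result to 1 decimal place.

Δx_W = 39.3

Technical coefficients a_ij = z_ij / X_j:
  a_TT = 315/1050 = 0.30, a_FT = 262.5/1050 = 0.25, a_WT = 315/1050 = 0.30
  a_TF = 350/1750 = 0.20, a_FF = 787.5/1750 = 0.45, a_WF = 262.5/1750 = 0.15
  a_TW = 0/1950 = 0.00, a_FW = 195/1950 = 0.10, a_WW = 877.5/1950 = 0.45
I − A =
  [   0.70    -0.20     0.00]
  [  -0.25     0.55    -0.10]
  [  -0.30    -0.15     0.55]
Cofactors of I−A, C_ij = (−1)^(i+j)·(minor ij) (rows/columns in the sector order above):
  C_11 = (0.55)(0.55) − (-0.10)(-0.15) = 0.2875
  C_12 = −[(-0.25)(0.55) − (-0.10)(-0.30)] = 0.1675
  C_13 = (-0.25)(-0.15) − (0.55)(-0.30) = 0.2025
  C_21 = −[(-0.20)(0.55) − (0.00)(-0.15)] = 0.1100
  C_22 = (0.70)(0.55) − (0.00)(-0.30) = 0.3850
  C_23 = −[(0.70)(-0.15) − (-0.20)(-0.30)] = 0.1650
  C_31 = (-0.20)(-0.10) − (0.00)(0.55) = 0.0200
  C_32 = −[(0.70)(-0.10) − (0.00)(-0.25)] = 0.0700
  C_33 = (0.70)(0.55) − (-0.20)(-0.25) = 0.3350
det(I−A) = Σ_j (I−A)_1j·C_1j = (0.70)(0.2875) + (-0.20)(0.1675) + (0.00)(0.2025) = 0.16775
adj(I−A) = Cᵀ =
  [ 0.2875   0.1100   0.0200]
  [ 0.1675   0.3850   0.0700]
  [ 0.2025   0.1650   0.3350]
(I − A)⁻¹ = adj(I−A) / det(I−A) ≈
  [   1.7139     0.6557     0.1192]
  [   0.9985     2.2951     0.4173]
  [   1.2072     0.9836     1.9970]
Δx = (I − A)⁻¹ Δd with Δd having +40 in the Furniture component and 0 elsewhere.
So Δx_W = L_WF · (+40), where L_WF = adj(I−A)_WF / det(I−A) = 0.1650 / 0.16775.
Δx_W = 0.1650 × (+40) / 0.16775 = 6.60 / 0.16775 ≈ 39.3.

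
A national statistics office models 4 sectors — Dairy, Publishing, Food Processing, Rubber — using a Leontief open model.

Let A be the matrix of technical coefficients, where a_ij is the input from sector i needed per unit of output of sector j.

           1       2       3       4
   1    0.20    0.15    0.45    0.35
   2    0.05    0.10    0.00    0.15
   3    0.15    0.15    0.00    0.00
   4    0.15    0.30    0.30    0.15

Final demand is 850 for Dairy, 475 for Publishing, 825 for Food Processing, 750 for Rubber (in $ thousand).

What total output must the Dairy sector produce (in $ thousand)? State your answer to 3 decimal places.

x_1 = 3102.010

I − A =
  [   0.80    -0.15    -0.45    -0.35]
  [  -0.05     0.90     0.00    -0.15]
  [  -0.15    -0.15     1.00     0.00]
  [  -0.15    -0.30    -0.30     0.85]
Compute the cofactors C_ij = (−1)^(i+j)·(3×3 minor ij) of I−A; the adjugate is their transpose:
adj(I−A) = Cᵀ =
  [ 0.713250   0.305625   0.425250   0.347625]
  [ 0.071750   0.554375   0.070500   0.127375]
  [ 0.117750   0.129000   0.513750   0.071250]
  [ 0.192750   0.295125   0.281250   0.648375]
det(I−A) = Σ_j (I−A)_1j·C_1j = (0.80)(0.713250) + (-0.15)(0.071750) + (-0.45)(0.117750) + (-0.35)(0.192750) = 0.4393875
(I − A)⁻¹ = adj(I−A) / det(I−A) ≈
  [   1.6233     0.6956     0.9678     0.7912]
  [   0.1633     1.2617     0.1605     0.2899]
  [   0.2680     0.2936     1.1692     0.1622]
  [   0.4387     0.6717     0.6401     1.4756]
x = (I − A)⁻¹ d = adj(I−A)·d / det(I−A), with det(I−A) = 0.4393875:
  x_1 = (0.713250·850 + 0.305625·475 + 0.425250·825 + 0.347625·750) / 0.4393875 = 1362.984375 / 0.4393875 ≈ 3102.010
  x_2 = (0.071750·850 + 0.554375·475 + 0.070500·825 + 0.127375·750) / 0.4393875 = 478.009375 / 0.4393875 ≈ 1087.899
  x_3 = (0.117750·850 + 0.129000·475 + 0.513750·825 + 0.071250·750) / 0.4393875 = 638.64375 / 0.4393875 ≈ 1453.486
  x_4 = (0.192750·850 + 0.295125·475 + 0.281250·825 + 0.648375·750) / 0.4393875 = 1022.334375 / 0.4393875 ≈ 2326.726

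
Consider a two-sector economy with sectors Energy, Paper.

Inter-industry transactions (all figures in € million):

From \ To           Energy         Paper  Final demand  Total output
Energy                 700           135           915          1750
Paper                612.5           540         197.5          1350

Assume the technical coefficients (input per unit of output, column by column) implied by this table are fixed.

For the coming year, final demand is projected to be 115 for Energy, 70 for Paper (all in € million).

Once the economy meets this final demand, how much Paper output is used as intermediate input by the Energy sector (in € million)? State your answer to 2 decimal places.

Technical coefficients a_ij = z_ij / X_j:
  a_EE = 700/1750 = 0.40, a_PE = 612.5/1750 = 0.35
  a_EP = 135/1350 = 0.10, a_PP = 540/1350 = 0.40
I − A =
  [   0.60    -0.10]
  [  -0.35     0.60]
det(I−A) = (0.60)(0.60) − (-0.10)(-0.35) = 0.3250
adj(I−A) = [[0.60, 0.10], [0.35, 0.60]]
(I − A)⁻¹ = adj(I−A) / det(I−A) ≈
  [   1.8462     0.3077]
  [   1.0769     1.8462]
First solve x = (I − A)⁻¹ d = adj(I−A)·d / det(I−A); in particular x_E = (0.60·115 + 0.10·70) / 0.3250 = 76.00 / 0.3250 ≈ 233.8462.
Intermediate flow from P to E: z_PE = a_PE · x_E = 0.35 × 76.00 / 0.3250 = 26.60 / 0.3250 ≈ 81.85.

z_PE = 81.85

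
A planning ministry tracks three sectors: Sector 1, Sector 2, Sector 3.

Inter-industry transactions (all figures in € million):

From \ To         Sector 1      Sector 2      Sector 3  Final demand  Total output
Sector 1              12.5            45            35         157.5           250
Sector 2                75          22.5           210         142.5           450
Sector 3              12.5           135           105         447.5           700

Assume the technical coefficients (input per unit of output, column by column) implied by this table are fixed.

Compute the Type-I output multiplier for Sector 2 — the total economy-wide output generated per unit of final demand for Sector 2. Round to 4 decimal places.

m_2 = 1.8448

Technical coefficients a_ij = z_ij / X_j:
  a_11 = 12.5/250 = 0.05, a_21 = 75/250 = 0.30, a_31 = 12.5/250 = 0.05
  a_12 = 45/450 = 0.10, a_22 = 22.5/450 = 0.05, a_32 = 135/450 = 0.30
  a_13 = 35/700 = 0.05, a_23 = 210/700 = 0.30, a_33 = 105/700 = 0.15
I − A =
  [   0.95    -0.10    -0.05]
  [  -0.30     0.95    -0.30]
  [  -0.05    -0.30     0.85]
Cofactors of I−A, C_ij = (−1)^(i+j)·(minor ij) (rows/columns in the sector order above):
  C_11 = (0.95)(0.85) − (-0.30)(-0.30) = 0.7175
  C_12 = −[(-0.30)(0.85) − (-0.30)(-0.05)] = 0.2700
  C_13 = (-0.30)(-0.30) − (0.95)(-0.05) = 0.1375
  C_21 = −[(-0.10)(0.85) − (-0.05)(-0.30)] = 0.1000
  C_22 = (0.95)(0.85) − (-0.05)(-0.05) = 0.8050
  C_23 = −[(0.95)(-0.30) − (-0.10)(-0.05)] = 0.2900
  C_31 = (-0.10)(-0.30) − (-0.05)(0.95) = 0.0775
  C_32 = −[(0.95)(-0.30) − (-0.05)(-0.30)] = 0.3000
  C_33 = (0.95)(0.95) − (-0.10)(-0.30) = 0.8725
det(I−A) = Σ_j (I−A)_1j·C_1j = (0.95)(0.7175) + (-0.10)(0.2700) + (-0.05)(0.1375) = 0.64775
adj(I−A) = Cᵀ =
  [ 0.7175   0.1000   0.0775]
  [ 0.2700   0.8050   0.3000]
  [ 0.1375   0.2900   0.8725]
(I − A)⁻¹ = adj(I−A) / det(I−A) ≈
  [   1.10768     0.15438     0.11964]
  [   0.41683     1.24276     0.46314]
  [   0.21227     0.44770     1.34697]
The output multiplier for sector j is the column-j sum of the Leontief inverse (I − A)⁻¹ = adj(I−A) / det(I−A).
Column 2 of adj(I−A): (0.1000, 0.8050, 0.2900); det(I−A) = 0.64775.
m_2 = (0.1000 + 0.8050 + 0.2900) / 0.64775 = 1.195 / 0.64775 ≈ 1.8448.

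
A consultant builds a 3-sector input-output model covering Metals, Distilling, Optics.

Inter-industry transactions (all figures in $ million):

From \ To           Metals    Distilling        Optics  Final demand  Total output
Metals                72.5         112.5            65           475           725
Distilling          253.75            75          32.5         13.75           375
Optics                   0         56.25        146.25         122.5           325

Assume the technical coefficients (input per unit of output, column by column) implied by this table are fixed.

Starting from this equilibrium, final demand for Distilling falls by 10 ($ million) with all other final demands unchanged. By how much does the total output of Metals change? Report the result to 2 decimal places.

Technical coefficients a_ij = z_ij / X_j:
  a_MM = 72.5/725 = 0.10, a_DM = 253.75/725 = 0.35, a_OM = 0/725 = 0.00
  a_MD = 112.5/375 = 0.30, a_DD = 75/375 = 0.20, a_OD = 56.25/375 = 0.15
  a_MO = 65/325 = 0.20, a_DO = 32.5/325 = 0.10, a_OO = 146.25/325 = 0.45
I − A =
  [   0.90    -0.30    -0.20]
  [  -0.35     0.80    -0.10]
  [   0.00    -0.15     0.55]
Cofactors of I−A, C_ij = (−1)^(i+j)·(minor ij) (rows/columns in the sector order above):
  C_11 = (0.80)(0.55) − (-0.10)(-0.15) = 0.4250
  C_12 = −[(-0.35)(0.55) − (-0.10)(0.00)] = 0.1925
  C_13 = (-0.35)(-0.15) − (0.80)(0.00) = 0.0525
  C_21 = −[(-0.30)(0.55) − (-0.20)(-0.15)] = 0.1950
  C_22 = (0.90)(0.55) − (-0.20)(0.00) = 0.4950
  C_23 = −[(0.90)(-0.15) − (-0.30)(0.00)] = 0.1350
  C_31 = (-0.30)(-0.10) − (-0.20)(0.80) = 0.1900
  C_32 = −[(0.90)(-0.10) − (-0.20)(-0.35)] = 0.1600
  C_33 = (0.90)(0.80) − (-0.30)(-0.35) = 0.6150
det(I−A) = Σ_j (I−A)_1j·C_1j = (0.90)(0.4250) + (-0.30)(0.1925) + (-0.20)(0.0525) = 0.31425
adj(I−A) = Cᵀ =
  [ 0.4250   0.1950   0.1900]
  [ 0.1925   0.4950   0.1600]
  [ 0.0525   0.1350   0.6150]
(I − A)⁻¹ = adj(I−A) / det(I−A) ≈
  [   1.3524     0.6205     0.6046]
  [   0.6126     1.5752     0.5091]
  [   0.1671     0.4296     1.9570]
Δx = (I − A)⁻¹ Δd with Δd having -10 in the Distilling component and 0 elsewhere.
So Δx_M = L_MD · (-10), where L_MD = adj(I−A)_MD / det(I−A) = 0.1950 / 0.31425.
Δx_M = 0.1950 × (-10) / 0.31425 = -1.95 / 0.31425 ≈ -6.21.

Δx_M = -6.21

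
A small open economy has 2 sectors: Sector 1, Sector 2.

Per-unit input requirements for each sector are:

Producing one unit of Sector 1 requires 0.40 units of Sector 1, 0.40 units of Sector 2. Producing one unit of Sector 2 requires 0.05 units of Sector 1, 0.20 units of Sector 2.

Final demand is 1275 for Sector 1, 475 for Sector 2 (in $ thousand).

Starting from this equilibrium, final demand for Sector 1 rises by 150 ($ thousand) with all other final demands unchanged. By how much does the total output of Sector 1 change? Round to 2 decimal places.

I − A =
  [   0.60    -0.05]
  [  -0.40     0.80]
det(I−A) = (0.60)(0.80) − (-0.05)(-0.40) = 0.4600
adj(I−A) = [[0.80, 0.05], [0.40, 0.60]]
(I − A)⁻¹ = adj(I−A) / det(I−A) ≈
  [   1.7391     0.1087]
  [   0.8696     1.3043]
Δx = (I − A)⁻¹ Δd with Δd having +150 in the Sector 1 component and 0 elsewhere.
So Δx_1 = L_11 · (+150), where L_11 = adj(I−A)_11 / det(I−A) = 0.80 / 0.4600.
Δx_1 = 0.80 × (+150) / 0.4600 = 120.00 / 0.4600 ≈ 260.87.

Δx_1 = 260.87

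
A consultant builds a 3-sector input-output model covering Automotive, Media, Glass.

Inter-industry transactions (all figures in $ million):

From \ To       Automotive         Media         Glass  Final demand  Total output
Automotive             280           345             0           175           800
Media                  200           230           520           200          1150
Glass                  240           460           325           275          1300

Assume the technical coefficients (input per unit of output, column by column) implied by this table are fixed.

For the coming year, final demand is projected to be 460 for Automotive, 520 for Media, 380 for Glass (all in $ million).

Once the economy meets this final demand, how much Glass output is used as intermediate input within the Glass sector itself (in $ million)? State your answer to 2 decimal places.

Technical coefficients a_ij = z_ij / X_j:
  a_AA = 280/800 = 0.35, a_MA = 200/800 = 0.25, a_GA = 240/800 = 0.30
  a_AM = 345/1150 = 0.30, a_MM = 230/1150 = 0.20, a_GM = 460/1150 = 0.40
  a_AG = 0/1300 = 0.00, a_MG = 520/1300 = 0.40, a_GG = 325/1300 = 0.25
I − A =
  [   0.65    -0.30     0.00]
  [  -0.25     0.80    -0.40]
  [  -0.30    -0.40     0.75]
Cofactors of I−A, C_ij = (−1)^(i+j)·(minor ij) (rows/columns in the sector order above):
  C_11 = (0.80)(0.75) − (-0.40)(-0.40) = 0.4400
  C_12 = −[(-0.25)(0.75) − (-0.40)(-0.30)] = 0.3075
  C_13 = (-0.25)(-0.40) − (0.80)(-0.30) = 0.3400
  C_21 = −[(-0.30)(0.75) − (0.00)(-0.40)] = 0.2250
  C_22 = (0.65)(0.75) − (0.00)(-0.30) = 0.4875
  C_23 = −[(0.65)(-0.40) − (-0.30)(-0.30)] = 0.3500
  C_31 = (-0.30)(-0.40) − (0.00)(0.80) = 0.1200
  C_32 = −[(0.65)(-0.40) − (0.00)(-0.25)] = 0.2600
  C_33 = (0.65)(0.80) − (-0.30)(-0.25) = 0.4450
det(I−A) = Σ_j (I−A)_1j·C_1j = (0.65)(0.4400) + (-0.30)(0.3075) + (0.00)(0.3400) = 0.19375
adj(I−A) = Cᵀ =
  [ 0.4400   0.2250   0.1200]
  [ 0.3075   0.4875   0.2600]
  [ 0.3400   0.3500   0.4450]
(I − A)⁻¹ = adj(I−A) / det(I−A) ≈
  [   2.2710     1.1613     0.6194]
  [   1.5871     2.5161     1.3419]
  [   1.7548     1.8065     2.2968]
First solve x = (I − A)⁻¹ d = adj(I−A)·d / det(I−A); in particular x_G = (0.3400·460 + 0.3500·520 + 0.4450·380) / 0.19375 = 507.50 / 0.19375 ≈ 2619.3548.
Intermediate flow from G to G: z_GG = a_GG · x_G = 0.25 × 507.50 / 0.19375 = 126.875 / 0.19375 ≈ 654.84.

z_GG = 654.84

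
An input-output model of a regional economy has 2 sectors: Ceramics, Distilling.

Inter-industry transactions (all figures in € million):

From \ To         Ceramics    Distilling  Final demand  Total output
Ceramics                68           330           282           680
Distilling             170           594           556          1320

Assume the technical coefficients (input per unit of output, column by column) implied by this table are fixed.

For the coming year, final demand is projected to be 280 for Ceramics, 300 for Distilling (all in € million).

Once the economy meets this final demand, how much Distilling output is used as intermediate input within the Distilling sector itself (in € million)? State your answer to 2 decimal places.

z_DD = 353.76

Technical coefficients a_ij = z_ij / X_j:
  a_CC = 68/680 = 0.10, a_DC = 170/680 = 0.25
  a_CD = 330/1320 = 0.25, a_DD = 594/1320 = 0.45
I − A =
  [   0.90    -0.25]
  [  -0.25     0.55]
det(I−A) = (0.90)(0.55) − (-0.25)(-0.25) = 0.4325
adj(I−A) = [[0.55, 0.25], [0.25, 0.90]]
(I − A)⁻¹ = adj(I−A) / det(I−A) ≈
  [   1.2717     0.5780]
  [   0.5780     2.0809]
First solve x = (I − A)⁻¹ d = adj(I−A)·d / det(I−A); in particular x_D = (0.25·280 + 0.90·300) / 0.4325 = 340.00 / 0.4325 ≈ 786.1272.
Intermediate flow from D to D: z_DD = a_DD · x_D = 0.45 × 340.00 / 0.4325 = 153.00 / 0.4325 ≈ 353.76.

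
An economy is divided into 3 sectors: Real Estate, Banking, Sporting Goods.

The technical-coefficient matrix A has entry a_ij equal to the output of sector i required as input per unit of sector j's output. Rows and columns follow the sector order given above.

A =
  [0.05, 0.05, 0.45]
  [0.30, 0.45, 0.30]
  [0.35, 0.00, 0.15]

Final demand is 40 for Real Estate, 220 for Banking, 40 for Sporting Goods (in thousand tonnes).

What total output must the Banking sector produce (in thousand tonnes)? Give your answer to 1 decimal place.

x_2 = 513.1

I − A =
  [   0.95    -0.05    -0.45]
  [  -0.30     0.55    -0.30]
  [  -0.35     0.00     0.85]
Cofactors of I−A, C_ij = (−1)^(i+j)·(minor ij) (rows/columns in the sector order above):
  C_11 = (0.55)(0.85) − (-0.30)(0.00) = 0.4675
  C_12 = −[(-0.30)(0.85) − (-0.30)(-0.35)] = 0.3600
  C_13 = (-0.30)(0.00) − (0.55)(-0.35) = 0.1925
  C_21 = −[(-0.05)(0.85) − (-0.45)(0.00)] = 0.0425
  C_22 = (0.95)(0.85) − (-0.45)(-0.35) = 0.6500
  C_23 = −[(0.95)(0.00) − (-0.05)(-0.35)] = 0.0175
  C_31 = (-0.05)(-0.30) − (-0.45)(0.55) = 0.2625
  C_32 = −[(0.95)(-0.30) − (-0.45)(-0.30)] = 0.4200
  C_33 = (0.95)(0.55) − (-0.05)(-0.30) = 0.5075
det(I−A) = Σ_j (I−A)_1j·C_1j = (0.95)(0.4675) + (-0.05)(0.3600) + (-0.45)(0.1925) = 0.3395
adj(I−A) = Cᵀ =
  [ 0.4675   0.0425   0.2625]
  [ 0.3600   0.6500   0.4200]
  [ 0.1925   0.0175   0.5075]
(I − A)⁻¹ = adj(I−A) / det(I−A) ≈
  [   1.3770     0.1252     0.7732]
  [   1.0604     1.9146     1.2371]
  [   0.5670     0.0515     1.4948]
x = (I − A)⁻¹ d = adj(I−A)·d / det(I−A), with det(I−A) = 0.3395:
  x_1 = (0.4675·40 + 0.0425·220 + 0.2625·40) / 0.3395 = 38.55 / 0.3395 ≈ 113.5
  x_2 = (0.3600·40 + 0.6500·220 + 0.4200·40) / 0.3395 = 174.20 / 0.3395 ≈ 513.1
  x_3 = (0.1925·40 + 0.0175·220 + 0.5075·40) / 0.3395 = 31.85 / 0.3395 ≈ 93.8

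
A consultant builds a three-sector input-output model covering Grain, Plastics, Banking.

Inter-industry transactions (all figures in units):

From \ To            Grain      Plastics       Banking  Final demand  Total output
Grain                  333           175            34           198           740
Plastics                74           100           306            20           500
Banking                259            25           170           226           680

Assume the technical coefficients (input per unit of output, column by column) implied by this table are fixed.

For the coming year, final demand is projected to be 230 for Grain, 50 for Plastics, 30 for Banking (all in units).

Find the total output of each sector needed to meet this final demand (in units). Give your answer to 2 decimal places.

Technical coefficients a_ij = z_ij / X_j:
  a_11 = 333/740 = 0.45, a_21 = 74/740 = 0.10, a_31 = 259/740 = 0.35
  a_12 = 175/500 = 0.35, a_22 = 100/500 = 0.20, a_32 = 25/500 = 0.05
  a_13 = 34/680 = 0.05, a_23 = 306/680 = 0.45, a_33 = 170/680 = 0.25
I − A =
  [   0.55    -0.35    -0.05]
  [  -0.10     0.80    -0.45]
  [  -0.35    -0.05     0.75]
Cofactors of I−A, C_ij = (−1)^(i+j)·(minor ij) (rows/columns in the sector order above):
  C_11 = (0.80)(0.75) − (-0.45)(-0.05) = 0.5775
  C_12 = −[(-0.10)(0.75) − (-0.45)(-0.35)] = 0.2325
  C_13 = (-0.10)(-0.05) − (0.80)(-0.35) = 0.2850
  C_21 = −[(-0.35)(0.75) − (-0.05)(-0.05)] = 0.2650
  C_22 = (0.55)(0.75) − (-0.05)(-0.35) = 0.3950
  C_23 = −[(0.55)(-0.05) − (-0.35)(-0.35)] = 0.1500
  C_31 = (-0.35)(-0.45) − (-0.05)(0.80) = 0.1975
  C_32 = −[(0.55)(-0.45) − (-0.05)(-0.10)] = 0.2525
  C_33 = (0.55)(0.80) − (-0.35)(-0.10) = 0.4050
det(I−A) = Σ_j (I−A)_1j·C_1j = (0.55)(0.5775) + (-0.35)(0.2325) + (-0.05)(0.2850) = 0.2220
adj(I−A) = Cᵀ =
  [ 0.5775   0.2650   0.1975]
  [ 0.2325   0.3950   0.2525]
  [ 0.2850   0.1500   0.4050]
(I − A)⁻¹ = adj(I−A) / det(I−A) ≈
  [   2.6014     1.1937     0.8896]
  [   1.0473     1.7793     1.1374]
  [   1.2838     0.6757     1.8243]
x = (I − A)⁻¹ d = adj(I−A)·d / det(I−A), with det(I−A) = 0.2220:
  x_1 = (0.5775·230 + 0.2650·50 + 0.1975·30) / 0.2220 = 152.00 / 0.2220 ≈ 684.68
  x_2 = (0.2325·230 + 0.3950·50 + 0.2525·30) / 0.2220 = 80.80 / 0.2220 ≈ 363.96
  x_3 = (0.2850·230 + 0.1500·50 + 0.4050·30) / 0.2220 = 85.20 / 0.2220 ≈ 383.78

x_1 = 684.68, x_2 = 363.96, x_3 = 383.78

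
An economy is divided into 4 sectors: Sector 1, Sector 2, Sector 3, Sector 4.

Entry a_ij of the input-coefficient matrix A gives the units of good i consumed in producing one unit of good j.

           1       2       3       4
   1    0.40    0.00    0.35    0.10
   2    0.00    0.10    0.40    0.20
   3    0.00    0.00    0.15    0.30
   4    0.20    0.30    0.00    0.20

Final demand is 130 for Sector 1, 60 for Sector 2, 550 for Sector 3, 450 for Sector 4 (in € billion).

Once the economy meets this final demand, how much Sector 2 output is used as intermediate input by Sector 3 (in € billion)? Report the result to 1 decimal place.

z_23 = 414.6

I − A =
  [   0.60     0.00    -0.35    -0.10]
  [   0.00     0.90    -0.40    -0.20]
  [   0.00     0.00     0.85    -0.30]
  [  -0.20    -0.30     0.00     0.80]
Compute the cofactors C_ij = (−1)^(i+j)·(3×3 minor ij) of I−A; the adjugate is their transpose:
adj(I−A) = Cᵀ =
  [ 0.5250   0.0570   0.2430   0.1710]
  [ 0.0580   0.3700   0.1980   0.1740]
  [ 0.0540   0.0540   0.3780   0.1620]
  [ 0.1530   0.1530   0.1350   0.4590]
det(I−A) = Σ_j (I−A)_1j·C_1j = (0.60)(0.5250) + (0.00)(0.0580) + (-0.35)(0.0540) + (-0.10)(0.1530) = 0.2808
(I − A)⁻¹ = adj(I−A) / det(I−A) ≈
  [   1.8697     0.2030     0.8654     0.6090]
  [   0.2066     1.3177     0.7051     0.6197]
  [   0.1923     0.1923     1.3462     0.5769]
  [   0.5449     0.5449     0.4808     1.6346]
First solve x = (I − A)⁻¹ d = adj(I−A)·d / det(I−A); in particular x_3 = (0.0540·130 + 0.0540·60 + 0.3780·550 + 0.1620·450) / 0.2808 = 291.06 / 0.2808 ≈ 1036.538.
Intermediate flow from 2 to 3: z_23 = a_23 · x_3 = 0.40 × 291.06 / 0.2808 = 116.424 / 0.2808 ≈ 414.6.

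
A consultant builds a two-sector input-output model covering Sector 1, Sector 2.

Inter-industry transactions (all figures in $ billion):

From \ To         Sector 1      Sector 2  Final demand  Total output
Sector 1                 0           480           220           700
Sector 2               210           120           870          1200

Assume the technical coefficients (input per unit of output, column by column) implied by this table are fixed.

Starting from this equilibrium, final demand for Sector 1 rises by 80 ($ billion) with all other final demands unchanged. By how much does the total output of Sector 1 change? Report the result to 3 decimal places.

Δx_1 = 92.308

Technical coefficients a_ij = z_ij / X_j:
  a_11 = 0/700 = 0.00, a_21 = 210/700 = 0.30
  a_12 = 480/1200 = 0.40, a_22 = 120/1200 = 0.10
I − A =
  [   1.00    -0.40]
  [  -0.30     0.90]
det(I−A) = (1.00)(0.90) − (-0.40)(-0.30) = 0.7800
adj(I−A) = [[0.90, 0.40], [0.30, 1.00]]
(I − A)⁻¹ = adj(I−A) / det(I−A) ≈
  [   1.1538     0.5128]
  [   0.3846     1.2821]
Δx = (I − A)⁻¹ Δd with Δd having +80 in the Sector 1 component and 0 elsewhere.
So Δx_1 = L_11 · (+80), where L_11 = adj(I−A)_11 / det(I−A) = 0.90 / 0.7800.
Δx_1 = 0.90 × (+80) / 0.7800 = 72.00 / 0.7800 ≈ 92.308.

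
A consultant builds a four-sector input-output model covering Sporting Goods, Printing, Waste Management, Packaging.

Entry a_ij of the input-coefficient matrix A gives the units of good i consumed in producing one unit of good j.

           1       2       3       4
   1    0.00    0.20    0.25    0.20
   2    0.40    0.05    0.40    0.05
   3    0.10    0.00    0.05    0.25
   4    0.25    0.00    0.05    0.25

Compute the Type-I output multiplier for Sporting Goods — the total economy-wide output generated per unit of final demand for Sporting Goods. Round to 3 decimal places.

I − A =
  [   1.00    -0.20    -0.25    -0.20]
  [  -0.40     0.95    -0.40    -0.05]
  [  -0.10     0.00     0.95    -0.25]
  [  -0.25     0.00    -0.05     0.75]
Compute the cofactors C_ij = (−1)^(i+j)·(3×3 minor ij) of I−A; the adjugate is their transpose:
adj(I−A) = Cᵀ =
  [ 0.665000   0.140000   0.248125   0.269375]
  [ 0.347125   0.617125   0.364625   0.255250]
  [ 0.130625   0.027500   0.602500   0.237500]
  [ 0.230375   0.048500   0.122875   0.794750]
det(I−A) = Σ_j (I−A)_1j·C_1j = (1.00)(0.665000) + (-0.20)(0.347125) + (-0.25)(0.130625) + (-0.20)(0.230375) = 0.51684375
(I − A)⁻¹ = adj(I−A) / det(I−A) ≈
  [   1.2867     0.2709     0.4801     0.5212]
  [   0.6716     1.1940     0.7055     0.4939]
  [   0.2527     0.0532     1.1657     0.4595]
  [   0.4457     0.0938     0.2377     1.5377]
The output multiplier for sector j is the column-j sum of the Leontief inverse (I − A)⁻¹ = adj(I−A) / det(I−A).
Column 1 of adj(I−A): (0.665000, 0.347125, 0.130625, 0.230375); det(I−A) = 0.51684375.
m_1 = (0.665000 + 0.347125 + 0.130625 + 0.230375) / 0.51684375 = 1.373125 / 0.51684375 ≈ 2.657.

m_1 = 2.657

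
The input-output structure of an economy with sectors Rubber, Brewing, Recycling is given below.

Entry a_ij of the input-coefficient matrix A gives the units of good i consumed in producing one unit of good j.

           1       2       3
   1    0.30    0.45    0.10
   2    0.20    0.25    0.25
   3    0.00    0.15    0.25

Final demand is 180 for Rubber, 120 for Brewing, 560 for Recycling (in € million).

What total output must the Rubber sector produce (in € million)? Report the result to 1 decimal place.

I − A =
  [   0.70    -0.45    -0.10]
  [  -0.20     0.75    -0.25]
  [   0.00    -0.15     0.75]
Cofactors of I−A, C_ij = (−1)^(i+j)·(minor ij) (rows/columns in the sector order above):
  C_11 = (0.75)(0.75) − (-0.25)(-0.15) = 0.5250
  C_12 = −[(-0.20)(0.75) − (-0.25)(0.00)] = 0.1500
  C_13 = (-0.20)(-0.15) − (0.75)(0.00) = 0.0300
  C_21 = −[(-0.45)(0.75) − (-0.10)(-0.15)] = 0.3525
  C_22 = (0.70)(0.75) − (-0.10)(0.00) = 0.5250
  C_23 = −[(0.70)(-0.15) − (-0.45)(0.00)] = 0.1050
  C_31 = (-0.45)(-0.25) − (-0.10)(0.75) = 0.1875
  C_32 = −[(0.70)(-0.25) − (-0.10)(-0.20)] = 0.1950
  C_33 = (0.70)(0.75) − (-0.45)(-0.20) = 0.4350
det(I−A) = Σ_j (I−A)_1j·C_1j = (0.70)(0.5250) + (-0.45)(0.1500) + (-0.10)(0.0300) = 0.2970
adj(I−A) = Cᵀ =
  [ 0.5250   0.3525   0.1875]
  [ 0.1500   0.5250   0.1950]
  [ 0.0300   0.1050   0.4350]
(I − A)⁻¹ = adj(I−A) / det(I−A) ≈
  [   1.7677     1.1869     0.6313]
  [   0.5051     1.7677     0.6566]
  [   0.1010     0.3535     1.4646]
x = (I − A)⁻¹ d = adj(I−A)·d / det(I−A), with det(I−A) = 0.2970:
  x_1 = (0.5250·180 + 0.3525·120 + 0.1875·560) / 0.2970 = 241.80 / 0.2970 ≈ 814.1
  x_2 = (0.1500·180 + 0.5250·120 + 0.1950·560) / 0.2970 = 199.20 / 0.2970 ≈ 670.7
  x_3 = (0.0300·180 + 0.1050·120 + 0.4350·560) / 0.2970 = 261.60 / 0.2970 ≈ 880.8

x_1 = 814.1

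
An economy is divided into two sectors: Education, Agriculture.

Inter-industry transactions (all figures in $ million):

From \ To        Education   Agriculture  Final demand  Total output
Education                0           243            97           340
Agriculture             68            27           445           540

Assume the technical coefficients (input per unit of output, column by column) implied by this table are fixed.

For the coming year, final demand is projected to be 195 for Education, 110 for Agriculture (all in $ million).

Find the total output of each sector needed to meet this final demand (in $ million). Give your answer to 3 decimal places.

Technical coefficients a_ij = z_ij / X_j:
  a_EE = 0/340 = 0.00, a_AE = 68/340 = 0.20
  a_EA = 243/540 = 0.45, a_AA = 27/540 = 0.05
I − A =
  [   1.00    -0.45]
  [  -0.20     0.95]
det(I−A) = (1.00)(0.95) − (-0.45)(-0.20) = 0.8600
adj(I−A) = [[0.95, 0.45], [0.20, 1.00]]
(I − A)⁻¹ = adj(I−A) / det(I−A) ≈
  [   1.1047     0.5233]
  [   0.2326     1.1628]
x = (I − A)⁻¹ d = adj(I−A)·d / det(I−A), with det(I−A) = 0.8600:
  x_E = (0.95·195 + 0.45·110) / 0.8600 = 234.75 / 0.8600 ≈ 272.965
  x_A = (0.20·195 + 1.00·110) / 0.8600 = 149.00 / 0.8600 ≈ 173.256

x_E = 272.965, x_A = 173.256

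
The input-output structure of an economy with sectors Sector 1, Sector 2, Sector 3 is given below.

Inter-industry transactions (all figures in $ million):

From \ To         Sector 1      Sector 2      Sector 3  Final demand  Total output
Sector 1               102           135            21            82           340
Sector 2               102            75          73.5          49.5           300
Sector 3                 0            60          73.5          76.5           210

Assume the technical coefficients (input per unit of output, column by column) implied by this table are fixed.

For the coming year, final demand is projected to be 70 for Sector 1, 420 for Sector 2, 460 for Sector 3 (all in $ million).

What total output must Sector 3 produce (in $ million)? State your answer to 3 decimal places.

x_3 = 1221.159

Technical coefficients a_ij = z_ij / X_j:
  a_11 = 102/340 = 0.30, a_21 = 102/340 = 0.30, a_31 = 0/340 = 0.00
  a_12 = 135/300 = 0.45, a_22 = 75/300 = 0.25, a_32 = 60/300 = 0.20
  a_13 = 21/210 = 0.10, a_23 = 73.5/210 = 0.35, a_33 = 73.5/210 = 0.35
I − A =
  [   0.70    -0.45    -0.10]
  [  -0.30     0.75    -0.35]
  [   0.00    -0.20     0.65]
Cofactors of I−A, C_ij = (−1)^(i+j)·(minor ij) (rows/columns in the sector order above):
  C_11 = (0.75)(0.65) − (-0.35)(-0.20) = 0.4175
  C_12 = −[(-0.30)(0.65) − (-0.35)(0.00)] = 0.1950
  C_13 = (-0.30)(-0.20) − (0.75)(0.00) = 0.0600
  C_21 = −[(-0.45)(0.65) − (-0.10)(-0.20)] = 0.3125
  C_22 = (0.70)(0.65) − (-0.10)(0.00) = 0.4550
  C_23 = −[(0.70)(-0.20) − (-0.45)(0.00)] = 0.1400
  C_31 = (-0.45)(-0.35) − (-0.10)(0.75) = 0.2325
  C_32 = −[(0.70)(-0.35) − (-0.10)(-0.30)] = 0.2750
  C_33 = (0.70)(0.75) − (-0.45)(-0.30) = 0.3900
det(I−A) = Σ_j (I−A)_1j·C_1j = (0.70)(0.4175) + (-0.45)(0.1950) + (-0.10)(0.0600) = 0.1985
adj(I−A) = Cᵀ =
  [ 0.4175   0.3125   0.2325]
  [ 0.1950   0.4550   0.2750]
  [ 0.0600   0.1400   0.3900]
(I − A)⁻¹ = adj(I−A) / det(I−A) ≈
  [   2.1033     1.5743     1.1713]
  [   0.9824     2.2922     1.3854]
  [   0.3023     0.7053     1.9647]
x = (I − A)⁻¹ d = adj(I−A)·d / det(I−A), with det(I−A) = 0.1985:
  x_1 = (0.4175·70 + 0.3125·420 + 0.2325·460) / 0.1985 = 267.425 / 0.1985 ≈ 1347.229
  x_2 = (0.1950·70 + 0.4550·420 + 0.2750·460) / 0.1985 = 331.25 / 0.1985 ≈ 1668.766
  x_3 = (0.0600·70 + 0.1400·420 + 0.3900·460) / 0.1985 = 242.40 / 0.1985 ≈ 1221.159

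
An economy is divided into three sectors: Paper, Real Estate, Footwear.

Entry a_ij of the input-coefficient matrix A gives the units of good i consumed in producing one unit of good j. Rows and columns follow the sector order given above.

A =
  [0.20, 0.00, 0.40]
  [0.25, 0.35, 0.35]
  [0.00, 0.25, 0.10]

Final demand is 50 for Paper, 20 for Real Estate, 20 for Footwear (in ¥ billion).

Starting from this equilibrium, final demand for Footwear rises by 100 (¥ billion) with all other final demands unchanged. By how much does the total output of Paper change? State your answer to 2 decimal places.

Δx_P = 69.71

I − A =
  [   0.80     0.00    -0.40]
  [  -0.25     0.65    -0.35]
  [   0.00    -0.25     0.90]
Cofactors of I−A, C_ij = (−1)^(i+j)·(minor ij) (rows/columns in the sector order above):
  C_11 = (0.65)(0.90) − (-0.35)(-0.25) = 0.4975
  C_12 = −[(-0.25)(0.90) − (-0.35)(0.00)] = 0.2250
  C_13 = (-0.25)(-0.25) − (0.65)(0.00) = 0.0625
  C_21 = −[(0.00)(0.90) − (-0.40)(-0.25)] = 0.1000
  C_22 = (0.80)(0.90) − (-0.40)(0.00) = 0.7200
  C_23 = −[(0.80)(-0.25) − (0.00)(0.00)] = 0.2000
  C_31 = (0.00)(-0.35) − (-0.40)(0.65) = 0.2600
  C_32 = −[(0.80)(-0.35) − (-0.40)(-0.25)] = 0.3800
  C_33 = (0.80)(0.65) − (0.00)(-0.25) = 0.5200
det(I−A) = Σ_j (I−A)_1j·C_1j = (0.80)(0.4975) + (0.00)(0.2250) + (-0.40)(0.0625) = 0.3730
adj(I−A) = Cᵀ =
  [ 0.4975   0.1000   0.2600]
  [ 0.2250   0.7200   0.3800]
  [ 0.0625   0.2000   0.5200]
(I − A)⁻¹ = adj(I−A) / det(I−A) ≈
  [   1.3338     0.2681     0.6971]
  [   0.6032     1.9303     1.0188]
  [   0.1676     0.5362     1.3941]
Δx = (I − A)⁻¹ Δd with Δd having +100 in the Footwear component and 0 elsewhere.
So Δx_P = L_PF · (+100), where L_PF = adj(I−A)_PF / det(I−A) = 0.2600 / 0.3730.
Δx_P = 0.2600 × (+100) / 0.3730 = 26.00 / 0.3730 ≈ 69.71.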